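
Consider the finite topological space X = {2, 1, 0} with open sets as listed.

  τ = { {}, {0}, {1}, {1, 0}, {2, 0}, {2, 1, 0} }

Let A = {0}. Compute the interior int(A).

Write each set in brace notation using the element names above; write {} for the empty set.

{0}

U open, U⊆A: {}, {0}. int(A) = ⋃ = {0}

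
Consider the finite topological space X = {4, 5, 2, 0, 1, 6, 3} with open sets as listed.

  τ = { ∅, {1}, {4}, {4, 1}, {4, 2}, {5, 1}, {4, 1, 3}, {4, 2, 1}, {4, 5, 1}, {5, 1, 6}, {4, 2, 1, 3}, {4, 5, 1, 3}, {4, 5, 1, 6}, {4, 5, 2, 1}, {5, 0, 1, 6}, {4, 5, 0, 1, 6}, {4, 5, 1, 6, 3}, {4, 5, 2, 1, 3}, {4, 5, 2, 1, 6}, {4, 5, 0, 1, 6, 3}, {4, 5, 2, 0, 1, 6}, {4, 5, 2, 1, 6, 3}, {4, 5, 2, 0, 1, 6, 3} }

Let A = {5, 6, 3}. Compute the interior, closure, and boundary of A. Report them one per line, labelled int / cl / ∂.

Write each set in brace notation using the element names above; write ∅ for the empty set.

opens ⊆ A: ∅; union → int = ∅
complement {4, 2, 0, 1}; its interior {4, 2, 1}; cl(A) = X∖{4, 2, 1} = {5, 0, 6, 3}
boundary = {5, 0, 6, 3} ∖ ∅ = {5, 0, 6, 3}

int(A) = ∅
cl(A)  = {5, 0, 6, 3}
∂A     = {5, 0, 6, 3}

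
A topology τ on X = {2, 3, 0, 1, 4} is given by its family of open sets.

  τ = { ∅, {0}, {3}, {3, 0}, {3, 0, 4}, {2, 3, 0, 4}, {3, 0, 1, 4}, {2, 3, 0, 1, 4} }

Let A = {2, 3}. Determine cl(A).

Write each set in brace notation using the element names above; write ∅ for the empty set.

closure: X∖int(X∖A) = X∖{0} = {2, 3, 1, 4}

{2, 3, 1, 4}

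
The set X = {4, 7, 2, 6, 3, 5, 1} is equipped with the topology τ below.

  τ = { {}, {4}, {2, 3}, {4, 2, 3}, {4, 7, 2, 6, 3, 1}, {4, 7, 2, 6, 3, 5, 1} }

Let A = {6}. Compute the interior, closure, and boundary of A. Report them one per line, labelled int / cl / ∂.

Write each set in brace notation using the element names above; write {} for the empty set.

int(A) = {}
cl(A)  = {7, 6, 5, 1}
∂A     = {7, 6, 5, 1}

opens ⊆ A: {}; union → int = {}
complement {4, 7, 2, 3, 5, 1}; its interior {4, 2, 3}; cl(A) = X∖{4, 2, 3} = {7, 6, 5, 1}
boundary = {7, 6, 5, 1} ∖ {} = {7, 6, 5, 1}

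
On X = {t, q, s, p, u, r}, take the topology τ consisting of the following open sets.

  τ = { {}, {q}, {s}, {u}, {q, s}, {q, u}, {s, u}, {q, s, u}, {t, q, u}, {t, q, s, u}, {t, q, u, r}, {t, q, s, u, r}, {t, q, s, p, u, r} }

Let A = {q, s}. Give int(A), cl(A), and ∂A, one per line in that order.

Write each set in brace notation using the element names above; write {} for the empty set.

interior: largest open inside A is {q, s} (from {}, {q}, {s}, {q, s})
cl via duality: int({t, p, u, r}) = {u}, so X∖{u} = {t, q, s, p, r}
cl∖int = {t, p, r}

int(A) = {q, s}
cl(A)  = {t, q, s, p, r}
∂A     = {t, p, r}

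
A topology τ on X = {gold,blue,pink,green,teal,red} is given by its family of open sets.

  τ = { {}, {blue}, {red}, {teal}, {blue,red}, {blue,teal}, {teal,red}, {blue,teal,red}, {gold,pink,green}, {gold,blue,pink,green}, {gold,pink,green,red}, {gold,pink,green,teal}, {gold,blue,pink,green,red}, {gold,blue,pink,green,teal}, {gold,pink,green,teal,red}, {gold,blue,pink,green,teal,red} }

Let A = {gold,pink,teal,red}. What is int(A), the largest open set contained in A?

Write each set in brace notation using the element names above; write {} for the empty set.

opens ⊆ A: {}, {red}, {teal}, {teal,red}; union → int = {teal,red}

{teal,red}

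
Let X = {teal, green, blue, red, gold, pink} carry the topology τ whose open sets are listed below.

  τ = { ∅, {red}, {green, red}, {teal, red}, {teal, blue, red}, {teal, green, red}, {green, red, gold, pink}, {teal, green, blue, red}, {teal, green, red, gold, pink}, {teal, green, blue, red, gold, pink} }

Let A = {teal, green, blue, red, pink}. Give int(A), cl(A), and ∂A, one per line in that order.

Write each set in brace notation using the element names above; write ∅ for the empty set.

opens ⊆ A: ∅, {red}, {teal, red}, {green, red}, {teal, green, red}, {teal, blue, red}, {teal, green, blue, red}; union → int = {teal, green, blue, red}
complement {gold}; its interior ∅; cl(A) = X∖∅ = {teal, green, blue, red, gold, pink}
boundary = {teal, green, blue, red, gold, pink} ∖ {teal, green, blue, red} = {gold, pink}

int(A) = {teal, green, blue, red}
cl(A)  = {teal, green, blue, red, gold, pink}
∂A     = {gold, pink}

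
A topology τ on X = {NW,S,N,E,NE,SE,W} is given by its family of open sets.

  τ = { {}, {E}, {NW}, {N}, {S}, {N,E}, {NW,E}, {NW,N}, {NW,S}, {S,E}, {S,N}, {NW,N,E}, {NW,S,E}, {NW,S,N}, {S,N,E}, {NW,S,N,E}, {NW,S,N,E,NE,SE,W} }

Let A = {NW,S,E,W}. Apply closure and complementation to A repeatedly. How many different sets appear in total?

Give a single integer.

6

closure: X∖int(X∖A) = X∖{N} = {NW,S,E,NE,SE,W}
Let k=closure and c=complement:
  1. A     = {NW,S,E,W}
  2. kA    = {NW,S,E,NE,SE,W}
  3. cA    = {N,NE,SE}
  4. ckA   = {N}
  5. kcA   = {N,NE,SE,W}
  6. ckcA  = {NW,S,E}
— saturated at 6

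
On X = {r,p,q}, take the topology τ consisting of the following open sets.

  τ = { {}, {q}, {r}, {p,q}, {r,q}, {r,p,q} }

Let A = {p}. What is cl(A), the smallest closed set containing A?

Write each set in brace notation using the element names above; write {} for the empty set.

cl via duality: int({r,q}) = {r,q}, so X∖{r,q} = {p}

{p}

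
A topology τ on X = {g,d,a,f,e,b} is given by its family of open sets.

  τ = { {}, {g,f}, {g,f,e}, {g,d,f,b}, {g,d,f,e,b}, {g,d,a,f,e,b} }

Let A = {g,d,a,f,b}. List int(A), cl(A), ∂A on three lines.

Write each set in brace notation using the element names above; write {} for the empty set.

U open, U⊆A: {}, {g,f}, {g,d,f,b}. int(A) = ⋃ = {g,d,f,b}
X∖A={e}, int(X∖A)={}, hence cl(A)={g,d,a,f,e,b}
∂A: remove int from cl → {a,e}

int(A) = {g,d,f,b}
cl(A)  = {g,d,a,f,e,b}
∂A     = {a,e}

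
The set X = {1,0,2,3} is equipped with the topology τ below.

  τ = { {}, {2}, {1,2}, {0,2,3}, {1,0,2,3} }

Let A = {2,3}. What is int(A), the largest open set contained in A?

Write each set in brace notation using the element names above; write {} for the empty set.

{2}

U open, U⊆A: {}, {2}. int(A) = ⋃ = {2}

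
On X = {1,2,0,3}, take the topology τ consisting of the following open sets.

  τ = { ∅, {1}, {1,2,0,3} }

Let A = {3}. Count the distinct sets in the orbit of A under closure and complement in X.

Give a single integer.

6

X∖A={1,2,0}, int(X∖A)={1}, hence cl(A)={2,0,3}
Orbit (k=closure, c=complement):
  1. A     = {3}
  2. kA    = {2,0,3}
  3. cA    = {1,2,0}
  4. ckA   = {1}
  5. kcA   = {1,2,0,3}
  6. ckcA  = ∅
(closed under both — stop)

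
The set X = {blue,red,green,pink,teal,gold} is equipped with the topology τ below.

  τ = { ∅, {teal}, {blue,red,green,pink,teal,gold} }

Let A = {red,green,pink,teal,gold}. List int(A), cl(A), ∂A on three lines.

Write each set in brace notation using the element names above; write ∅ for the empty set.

open subsets of A: ∅, {teal}; so int(A) = {teal}
closure: X∖int(X∖A) = X∖∅ = {blue,red,green,pink,teal,gold}
∂A = {blue,red,green,pink,teal,gold} minus {teal} = {blue,red,green,pink,gold}

int(A) = {teal}
cl(A)  = {blue,red,green,pink,teal,gold}
∂A     = {blue,red,green,pink,gold}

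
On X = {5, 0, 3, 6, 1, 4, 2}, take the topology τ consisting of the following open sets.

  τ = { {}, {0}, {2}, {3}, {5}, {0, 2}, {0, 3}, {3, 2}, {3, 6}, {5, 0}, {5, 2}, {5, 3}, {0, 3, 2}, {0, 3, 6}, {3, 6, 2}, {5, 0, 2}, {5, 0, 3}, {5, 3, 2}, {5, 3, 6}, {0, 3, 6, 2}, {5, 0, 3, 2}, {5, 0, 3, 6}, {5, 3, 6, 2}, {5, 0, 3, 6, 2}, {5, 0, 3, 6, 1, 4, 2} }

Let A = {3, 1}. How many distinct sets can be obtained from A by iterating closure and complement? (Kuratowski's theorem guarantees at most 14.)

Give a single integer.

complement {5, 0, 6, 4, 2}; its interior {5, 0, 2}; cl(A) = X∖{5, 0, 2} = {3, 6, 1, 4}
With k = closure, c = complement:
  1. A     = {3, 1}
  2. kA    = {3, 6, 1, 4}
  3. cA    = {5, 0, 6, 4, 2}
  4. ckA   = {5, 0, 2}
  5. kcA   = {5, 0, 6, 1, 4, 2}
  6. kckA  = {5, 0, 1, 4, 2}
  7. ckcA  = {3}
  8. ckckA = {3, 6}
k, c of each give nothing new

8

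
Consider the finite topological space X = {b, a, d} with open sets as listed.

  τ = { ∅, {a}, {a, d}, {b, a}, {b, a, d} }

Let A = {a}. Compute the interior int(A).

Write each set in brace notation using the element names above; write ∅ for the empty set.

interior: largest open inside A is {a} (from ∅, {a})

{a}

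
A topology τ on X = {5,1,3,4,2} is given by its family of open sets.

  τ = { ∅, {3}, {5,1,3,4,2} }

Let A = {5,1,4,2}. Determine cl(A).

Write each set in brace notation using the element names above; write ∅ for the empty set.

cl via duality: int({3}) = {3}, so X∖{3} = {5,1,4,2}

{5,1,4,2}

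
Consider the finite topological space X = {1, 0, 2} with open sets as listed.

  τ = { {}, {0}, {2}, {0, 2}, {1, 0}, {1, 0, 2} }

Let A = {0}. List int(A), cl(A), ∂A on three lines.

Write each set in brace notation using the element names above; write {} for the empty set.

int(A) = {0}
cl(A)  = {1, 0}
∂A     = {1}

open subsets of A: {}, {0}; so int(A) = {0}
closure: X∖int(X∖A) = X∖{2} = {1, 0}
∂A = {1, 0} minus {0} = {1}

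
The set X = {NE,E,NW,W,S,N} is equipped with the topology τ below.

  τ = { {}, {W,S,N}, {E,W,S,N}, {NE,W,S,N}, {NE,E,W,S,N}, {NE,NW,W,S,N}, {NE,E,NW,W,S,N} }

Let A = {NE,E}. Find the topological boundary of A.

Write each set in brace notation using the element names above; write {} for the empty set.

{NE,E,NW}

interior: largest open inside A is {} (from {})
cl via duality: int({NW,W,S,N}) = {W,S,N}, so X∖{W,S,N} = {NE,E,NW}
cl∖int = {NE,E,NW}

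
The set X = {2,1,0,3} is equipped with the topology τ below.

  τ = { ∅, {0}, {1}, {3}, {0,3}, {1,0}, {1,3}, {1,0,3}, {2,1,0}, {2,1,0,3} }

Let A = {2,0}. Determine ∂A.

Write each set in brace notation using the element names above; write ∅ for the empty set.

{2}

interior: largest open inside A is {0} (from ∅, {0})
cl via duality: int({1,3}) = {1,3}, so X∖{1,3} = {2,0}
cl∖int = {2}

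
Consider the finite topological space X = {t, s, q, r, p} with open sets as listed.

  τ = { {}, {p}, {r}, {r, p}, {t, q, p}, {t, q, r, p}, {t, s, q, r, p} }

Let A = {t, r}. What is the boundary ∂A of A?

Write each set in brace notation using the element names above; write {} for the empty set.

{t, s, q}

open subsets of A: {}, {r}; so int(A) = {r}
closure: X∖int(X∖A) = X∖{p} = {t, s, q, r}
∂A = {t, s, q, r} minus {r} = {t, s, q}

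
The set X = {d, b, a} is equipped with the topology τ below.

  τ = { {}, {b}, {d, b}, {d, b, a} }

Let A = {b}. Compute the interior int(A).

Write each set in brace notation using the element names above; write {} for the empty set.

interior: largest open inside A is {b} (from {}, {b})

{b}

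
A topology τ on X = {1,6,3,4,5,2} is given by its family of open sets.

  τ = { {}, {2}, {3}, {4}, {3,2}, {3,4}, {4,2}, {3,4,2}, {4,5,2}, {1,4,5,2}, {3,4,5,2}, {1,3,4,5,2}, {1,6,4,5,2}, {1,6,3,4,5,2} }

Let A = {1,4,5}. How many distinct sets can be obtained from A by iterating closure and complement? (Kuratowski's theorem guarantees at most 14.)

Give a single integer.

complement {6,3,2}; its interior {3,2}; cl(A) = X∖{3,2} = {1,6,4,5}
With k = closure, c = complement:
  1. A     = {1,4,5}
  2. kA    = {1,6,4,5}
  3. cA    = {6,3,2}
  4. ckA   = {3,2}
  5. kcA   = {1,6,3,5,2}
  6. ckcA  = {4}
k, c of each give nothing new

6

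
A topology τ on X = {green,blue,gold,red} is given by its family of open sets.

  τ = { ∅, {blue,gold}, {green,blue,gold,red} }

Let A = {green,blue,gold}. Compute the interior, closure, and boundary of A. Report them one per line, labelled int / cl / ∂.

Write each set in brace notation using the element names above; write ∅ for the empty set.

U open, U⊆A: ∅, {blue,gold}. int(A) = ⋃ = {blue,gold}
X∖A={red}, int(X∖A)=∅, hence cl(A)={green,blue,gold,red}
∂A: remove int from cl → {green,red}

int(A) = {blue,gold}
cl(A)  = {green,blue,gold,red}
∂A     = {green,red}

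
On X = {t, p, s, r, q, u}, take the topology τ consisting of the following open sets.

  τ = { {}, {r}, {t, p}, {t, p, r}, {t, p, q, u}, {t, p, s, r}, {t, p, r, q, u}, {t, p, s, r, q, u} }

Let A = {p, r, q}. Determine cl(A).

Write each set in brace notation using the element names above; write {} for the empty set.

{t, p, s, r, q, u}

cl via duality: int({t, s, u}) = {}, so X∖{} = {t, p, s, r, q, u}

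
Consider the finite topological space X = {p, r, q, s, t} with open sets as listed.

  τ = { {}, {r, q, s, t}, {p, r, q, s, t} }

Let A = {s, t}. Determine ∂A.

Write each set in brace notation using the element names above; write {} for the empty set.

{p, r, q, s, t}

U open, U⊆A: {}. int(A) = ⋃ = {}
X∖A={p, r, q}, int(X∖A)={}, hence cl(A)={p, r, q, s, t}
∂A: remove int from cl → {p, r, q, s, t}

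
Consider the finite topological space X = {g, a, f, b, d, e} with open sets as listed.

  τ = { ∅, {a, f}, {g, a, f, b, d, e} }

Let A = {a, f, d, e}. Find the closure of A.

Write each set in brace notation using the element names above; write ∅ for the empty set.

{g, a, f, b, d, e}

complement {g, b}; its interior ∅; cl(A) = X∖∅ = {g, a, f, b, d, e}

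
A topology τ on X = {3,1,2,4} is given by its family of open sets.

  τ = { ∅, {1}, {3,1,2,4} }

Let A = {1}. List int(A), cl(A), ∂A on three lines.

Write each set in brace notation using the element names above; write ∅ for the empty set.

int(A) = {1}
cl(A)  = {3,1,2,4}
∂A     = {3,2,4}

open subsets of A: ∅, {1}; so int(A) = {1}
closure: X∖int(X∖A) = X∖∅ = {3,1,2,4}
∂A = {3,1,2,4} minus {1} = {3,2,4}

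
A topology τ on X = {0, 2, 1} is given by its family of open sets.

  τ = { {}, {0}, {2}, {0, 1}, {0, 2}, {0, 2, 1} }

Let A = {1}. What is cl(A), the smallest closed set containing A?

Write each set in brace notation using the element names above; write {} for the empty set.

{1}

cl via duality: int({0, 2}) = {0, 2}, so X∖{0, 2} = {1}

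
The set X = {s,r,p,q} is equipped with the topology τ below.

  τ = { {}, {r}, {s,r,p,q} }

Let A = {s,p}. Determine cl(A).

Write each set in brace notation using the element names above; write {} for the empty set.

X∖A={r,q}, int(X∖A)={r}, hence cl(A)={s,p,q}

{s,p,q}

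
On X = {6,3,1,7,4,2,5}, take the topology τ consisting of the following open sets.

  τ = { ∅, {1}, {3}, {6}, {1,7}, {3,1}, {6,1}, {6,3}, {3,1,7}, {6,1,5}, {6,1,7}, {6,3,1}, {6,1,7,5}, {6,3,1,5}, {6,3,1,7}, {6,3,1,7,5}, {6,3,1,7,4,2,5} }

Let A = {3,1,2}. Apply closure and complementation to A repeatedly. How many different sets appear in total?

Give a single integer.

8

cl via duality: int({6,7,4,5}) = {6}, so X∖{6} = {3,1,7,4,2,5}
Write k for closure, c for complement:
  1. A     = {3,1,2}
  2. kA    = {3,1,7,4,2,5}
  3. cA    = {6,7,4,5}
  4. ckA   = {6}
  5. kcA   = {6,7,4,2,5}
  6. kckA  = {6,4,2,5}
  7. ckcA  = {3,1}
  8. ckckA = {3,1,7}
applying k or c yields no new set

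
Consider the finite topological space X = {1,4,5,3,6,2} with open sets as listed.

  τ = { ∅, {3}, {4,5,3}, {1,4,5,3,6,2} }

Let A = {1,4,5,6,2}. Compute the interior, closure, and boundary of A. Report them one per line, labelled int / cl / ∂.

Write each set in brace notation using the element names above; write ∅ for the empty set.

int(A) = ∅
cl(A)  = {1,4,5,6,2}
∂A     = {1,4,5,6,2}

open subsets of A: ∅; so int(A) = ∅
closure: X∖int(X∖A) = X∖{3} = {1,4,5,6,2}
∂A = {1,4,5,6,2} minus ∅ = {1,4,5,6,2}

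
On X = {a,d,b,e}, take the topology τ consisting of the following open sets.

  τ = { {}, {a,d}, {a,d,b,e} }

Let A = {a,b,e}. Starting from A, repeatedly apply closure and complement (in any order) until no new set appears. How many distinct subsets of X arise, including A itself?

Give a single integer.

X∖A={d}, int(X∖A)={}, hence cl(A)={a,d,b,e}
Orbit (k=closure, c=complement):
  1. A     = {a,b,e}
  2. kA    = {a,d,b,e}
  3. cA    = {d}
  4. ckA   = {}
(closed under both — stop)

4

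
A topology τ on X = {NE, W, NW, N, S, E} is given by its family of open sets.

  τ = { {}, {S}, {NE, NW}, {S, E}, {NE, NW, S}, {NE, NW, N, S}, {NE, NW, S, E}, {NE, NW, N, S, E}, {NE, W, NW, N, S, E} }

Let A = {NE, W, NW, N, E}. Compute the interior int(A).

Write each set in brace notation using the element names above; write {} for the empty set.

{NE, NW}

interior: largest open inside A is {NE, NW} (from {}, {NE, NW})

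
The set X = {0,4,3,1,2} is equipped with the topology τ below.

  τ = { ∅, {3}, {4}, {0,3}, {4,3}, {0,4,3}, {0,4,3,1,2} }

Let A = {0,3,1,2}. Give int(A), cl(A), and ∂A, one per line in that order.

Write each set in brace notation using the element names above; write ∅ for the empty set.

int(A) = {0,3}
cl(A)  = {0,3,1,2}
∂A     = {1,2}

interior: largest open inside A is {0,3} (from ∅, {3}, {0,3})
cl via duality: int({4}) = {4}, so X∖{4} = {0,3,1,2}
cl∖int = {1,2}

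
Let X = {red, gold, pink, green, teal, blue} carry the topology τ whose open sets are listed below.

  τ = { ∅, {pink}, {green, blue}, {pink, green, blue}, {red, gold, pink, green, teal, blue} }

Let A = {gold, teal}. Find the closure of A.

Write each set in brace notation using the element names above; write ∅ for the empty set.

{red, gold, teal}

X∖A={red, pink, green, blue}, int(X∖A)={pink, green, blue}, hence cl(A)={red, gold, teal}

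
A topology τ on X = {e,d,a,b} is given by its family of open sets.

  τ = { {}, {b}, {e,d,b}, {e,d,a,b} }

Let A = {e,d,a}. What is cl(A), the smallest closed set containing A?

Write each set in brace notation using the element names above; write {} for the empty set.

complement {b}; its interior {b}; cl(A) = X∖{b} = {e,d,a}

{e,d,a}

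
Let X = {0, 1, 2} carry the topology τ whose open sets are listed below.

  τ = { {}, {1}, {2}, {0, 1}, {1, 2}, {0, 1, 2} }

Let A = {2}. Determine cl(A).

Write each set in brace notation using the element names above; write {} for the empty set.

{2}

cl via duality: int({0, 1}) = {0, 1}, so X∖{0, 1} = {2}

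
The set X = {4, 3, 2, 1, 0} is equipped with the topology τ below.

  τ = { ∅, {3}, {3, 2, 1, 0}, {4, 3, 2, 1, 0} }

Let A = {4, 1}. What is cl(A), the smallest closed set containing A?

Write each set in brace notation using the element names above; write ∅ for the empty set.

cl via duality: int({3, 2, 0}) = {3}, so X∖{3} = {4, 2, 1, 0}

{4, 2, 1, 0}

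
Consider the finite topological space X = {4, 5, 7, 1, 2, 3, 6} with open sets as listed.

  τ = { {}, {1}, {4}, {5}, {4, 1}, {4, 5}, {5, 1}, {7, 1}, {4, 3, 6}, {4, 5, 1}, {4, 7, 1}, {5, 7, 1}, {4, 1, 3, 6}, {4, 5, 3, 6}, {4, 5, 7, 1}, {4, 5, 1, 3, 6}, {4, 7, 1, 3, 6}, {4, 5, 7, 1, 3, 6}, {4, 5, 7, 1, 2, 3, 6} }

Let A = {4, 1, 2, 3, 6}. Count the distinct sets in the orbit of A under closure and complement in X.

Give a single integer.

closure: X∖int(X∖A) = X∖{5} = {4, 7, 1, 2, 3, 6}
Let k=closure and c=complement:
  1. A     = {4, 1, 2, 3, 6}
  2. kA    = {4, 7, 1, 2, 3, 6}
  3. cA    = {5, 7}
  4. ckA   = {5}
  5. kcA   = {5, 7, 2}
  6. kckA  = {5, 2}
  7. ckcA  = {4, 1, 3, 6}
  8. ckckA = {4, 7, 1, 3, 6}
— saturated at 8

8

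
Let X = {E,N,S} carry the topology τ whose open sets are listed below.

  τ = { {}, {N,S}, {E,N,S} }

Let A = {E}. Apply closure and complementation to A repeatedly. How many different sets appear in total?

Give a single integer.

X∖A={N,S}, int(X∖A)={N,S}, hence cl(A)={E}
Orbit (k=closure, c=complement):
  1. A     = {E}
  2. cA    = {N,S}
  3. kcA   = {E,N,S}
  4. ckcA  = {}
(closed under both — stop)

4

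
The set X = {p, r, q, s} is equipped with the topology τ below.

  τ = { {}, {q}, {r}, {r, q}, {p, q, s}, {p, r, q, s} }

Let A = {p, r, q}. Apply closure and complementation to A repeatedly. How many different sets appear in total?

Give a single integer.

X∖A={s}, int(X∖A)={}, hence cl(A)={p, r, q, s}
Orbit (k=closure, c=complement):
  1. A     = {p, r, q}
  2. kA    = {p, r, q, s}
  3. cA    = {s}
  4. ckA   = {}
  5. kcA   = {p, s}
  6. ckcA  = {r, q}
(closed under both — stop)

6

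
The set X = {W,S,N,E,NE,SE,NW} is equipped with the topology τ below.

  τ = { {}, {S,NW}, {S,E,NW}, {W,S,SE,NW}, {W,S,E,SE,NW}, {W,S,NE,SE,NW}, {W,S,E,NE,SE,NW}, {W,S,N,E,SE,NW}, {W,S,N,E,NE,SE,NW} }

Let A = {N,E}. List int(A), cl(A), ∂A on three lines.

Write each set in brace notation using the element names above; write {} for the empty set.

interior: largest open inside A is {} (from {})
cl via duality: int({W,S,NE,SE,NW}) = {W,S,NE,SE,NW}, so X∖{W,S,NE,SE,NW} = {N,E}
cl∖int = {N,E}

int(A) = {}
cl(A)  = {N,E}
∂A     = {N,E}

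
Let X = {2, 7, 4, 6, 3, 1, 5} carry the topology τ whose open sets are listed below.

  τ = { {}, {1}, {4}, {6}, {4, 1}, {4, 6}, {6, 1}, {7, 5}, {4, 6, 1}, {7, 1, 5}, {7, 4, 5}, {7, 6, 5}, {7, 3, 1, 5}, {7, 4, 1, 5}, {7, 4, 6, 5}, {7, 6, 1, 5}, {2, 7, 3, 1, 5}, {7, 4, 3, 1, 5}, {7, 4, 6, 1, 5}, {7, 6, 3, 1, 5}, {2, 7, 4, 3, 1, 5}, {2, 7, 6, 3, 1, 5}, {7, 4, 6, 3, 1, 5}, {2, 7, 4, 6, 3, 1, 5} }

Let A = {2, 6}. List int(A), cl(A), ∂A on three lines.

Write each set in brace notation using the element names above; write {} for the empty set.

int(A) = {6}
cl(A)  = {2, 6}
∂A     = {2}

open subsets of A: {}, {6}; so int(A) = {6}
closure: X∖int(X∖A) = X∖{7, 4, 3, 1, 5} = {2, 6}
∂A = {2, 6} minus {6} = {2}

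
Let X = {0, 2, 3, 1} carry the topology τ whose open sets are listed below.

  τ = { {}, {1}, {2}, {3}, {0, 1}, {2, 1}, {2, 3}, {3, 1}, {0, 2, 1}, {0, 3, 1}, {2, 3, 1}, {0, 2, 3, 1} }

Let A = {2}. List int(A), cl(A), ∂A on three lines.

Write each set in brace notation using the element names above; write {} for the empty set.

open subsets of A: {}, {2}; so int(A) = {2}
closure: X∖int(X∖A) = X∖{0, 3, 1} = {2}
∂A = {2} minus {2} = {}

int(A) = {2}
cl(A)  = {2}
∂A     = {}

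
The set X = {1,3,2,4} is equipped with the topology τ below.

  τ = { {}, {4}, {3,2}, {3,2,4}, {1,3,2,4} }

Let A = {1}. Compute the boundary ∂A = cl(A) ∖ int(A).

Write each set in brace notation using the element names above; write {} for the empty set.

interior: largest open inside A is {} (from {})
cl via duality: int({3,2,4}) = {3,2,4}, so X∖{3,2,4} = {1}
cl∖int = {1}

{1}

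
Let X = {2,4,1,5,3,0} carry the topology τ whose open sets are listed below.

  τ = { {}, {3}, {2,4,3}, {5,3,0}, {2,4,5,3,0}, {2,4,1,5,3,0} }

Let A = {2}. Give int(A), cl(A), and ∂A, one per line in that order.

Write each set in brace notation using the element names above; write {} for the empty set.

U open, U⊆A: {}. int(A) = ⋃ = {}
X∖A={4,1,5,3,0}, int(X∖A)={5,3,0}, hence cl(A)={2,4,1}
∂A: remove int from cl → {2,4,1}

int(A) = {}
cl(A)  = {2,4,1}
∂A     = {2,4,1}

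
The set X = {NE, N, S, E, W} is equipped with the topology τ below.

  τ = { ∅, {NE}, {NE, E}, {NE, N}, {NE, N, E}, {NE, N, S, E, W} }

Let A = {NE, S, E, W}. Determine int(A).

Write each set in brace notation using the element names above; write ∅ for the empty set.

{NE, E}

U open, U⊆A: ∅, {NE}, {NE, E}. int(A) = ⋃ = {NE, E}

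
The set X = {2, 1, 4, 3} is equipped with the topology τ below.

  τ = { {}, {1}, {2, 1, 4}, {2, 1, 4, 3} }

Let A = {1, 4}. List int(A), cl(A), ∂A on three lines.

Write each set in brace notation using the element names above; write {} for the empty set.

opens ⊆ A: {}, {1}; union → int = {1}
complement {2, 3}; its interior {}; cl(A) = X∖{} = {2, 1, 4, 3}
boundary = {2, 1, 4, 3} ∖ {1} = {2, 4, 3}

int(A) = {1}
cl(A)  = {2, 1, 4, 3}
∂A     = {2, 4, 3}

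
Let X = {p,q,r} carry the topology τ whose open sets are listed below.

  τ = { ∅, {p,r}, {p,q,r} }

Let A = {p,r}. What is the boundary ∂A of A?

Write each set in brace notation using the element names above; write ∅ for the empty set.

{q}

U open, U⊆A: ∅, {p,r}. int(A) = ⋃ = {p,r}
X∖A={q}, int(X∖A)=∅, hence cl(A)={p,q,r}
∂A: remove int from cl → {q}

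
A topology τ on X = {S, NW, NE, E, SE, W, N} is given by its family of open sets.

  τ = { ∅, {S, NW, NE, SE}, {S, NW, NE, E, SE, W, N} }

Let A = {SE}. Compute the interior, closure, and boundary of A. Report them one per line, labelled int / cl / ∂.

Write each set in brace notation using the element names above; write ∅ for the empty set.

int(A) = ∅
cl(A)  = {S, NW, NE, E, SE, W, N}
∂A     = {S, NW, NE, E, SE, W, N}

opens ⊆ A: ∅; union → int = ∅
complement {S, NW, NE, E, W, N}; its interior ∅; cl(A) = X∖∅ = {S, NW, NE, E, SE, W, N}
boundary = {S, NW, NE, E, SE, W, N} ∖ ∅ = {S, NW, NE, E, SE, W, N}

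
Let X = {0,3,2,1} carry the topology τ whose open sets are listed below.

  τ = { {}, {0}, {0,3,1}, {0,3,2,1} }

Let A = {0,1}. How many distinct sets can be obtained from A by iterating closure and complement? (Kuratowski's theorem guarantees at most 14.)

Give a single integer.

cl via duality: int({3,2}) = {}, so X∖{} = {0,3,2,1}
Write k for closure, c for complement:
  1. A     = {0,1}
  2. kA    = {0,3,2,1}
  3. cA    = {3,2}
  4. ckA   = {}
  5. kcA   = {3,2,1}
  6. ckcA  = {0}
applying k or c yields no new set

6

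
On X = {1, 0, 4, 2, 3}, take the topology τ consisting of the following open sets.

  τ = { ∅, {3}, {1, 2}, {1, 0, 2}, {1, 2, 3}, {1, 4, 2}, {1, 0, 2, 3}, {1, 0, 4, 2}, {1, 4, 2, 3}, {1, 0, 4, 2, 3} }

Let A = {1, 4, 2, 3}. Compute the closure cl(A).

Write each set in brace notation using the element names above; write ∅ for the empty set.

complement {0}; its interior ∅; cl(A) = X∖∅ = {1, 0, 4, 2, 3}

{1, 0, 4, 2, 3}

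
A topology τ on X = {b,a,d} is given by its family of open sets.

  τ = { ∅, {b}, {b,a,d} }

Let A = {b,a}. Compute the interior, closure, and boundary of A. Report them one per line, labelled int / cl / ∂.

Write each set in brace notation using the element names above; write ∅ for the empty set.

int(A) = {b}
cl(A)  = {b,a,d}
∂A     = {a,d}

open subsets of A: ∅, {b}; so int(A) = {b}
closure: X∖int(X∖A) = X∖∅ = {b,a,d}
∂A = {b,a,d} minus {b} = {a,d}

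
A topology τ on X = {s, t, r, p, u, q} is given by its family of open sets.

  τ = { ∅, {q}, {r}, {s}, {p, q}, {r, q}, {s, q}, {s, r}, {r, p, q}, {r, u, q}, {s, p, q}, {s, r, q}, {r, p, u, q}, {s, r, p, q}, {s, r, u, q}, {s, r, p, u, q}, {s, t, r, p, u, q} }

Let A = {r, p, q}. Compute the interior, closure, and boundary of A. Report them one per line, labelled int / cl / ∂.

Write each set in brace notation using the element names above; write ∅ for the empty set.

interior: largest open inside A is {r, p, q} (from ∅, {q}, {r}, {r, q}, {p, q}, {r, p, q})
cl via duality: int({s, t, u}) = {s}, so X∖{s} = {t, r, p, u, q}
cl∖int = {t, u}

int(A) = {r, p, q}
cl(A)  = {t, r, p, u, q}
∂A     = {t, u}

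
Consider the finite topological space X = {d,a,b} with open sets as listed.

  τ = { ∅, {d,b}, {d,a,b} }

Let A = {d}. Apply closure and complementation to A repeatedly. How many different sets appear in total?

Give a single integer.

cl via duality: int({a,b}) = ∅, so X∖∅ = {d,a,b}
Write k for closure, c for complement:
  1. A     = {d}
  2. kA    = {d,a,b}
  3. cA    = {a,b}
  4. ckA   = ∅
applying k or c yields no new set

4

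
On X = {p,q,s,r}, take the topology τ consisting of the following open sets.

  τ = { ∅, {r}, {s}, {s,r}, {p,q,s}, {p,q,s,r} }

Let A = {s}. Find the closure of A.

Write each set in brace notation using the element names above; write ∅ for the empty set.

{p,q,s}

complement {p,q,r}; its interior {r}; cl(A) = X∖{r} = {p,q,s}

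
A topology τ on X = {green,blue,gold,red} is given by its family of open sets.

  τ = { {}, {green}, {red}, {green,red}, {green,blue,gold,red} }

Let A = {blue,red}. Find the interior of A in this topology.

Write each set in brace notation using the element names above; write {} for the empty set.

open subsets of A: {}, {red}; so int(A) = {red}

{red}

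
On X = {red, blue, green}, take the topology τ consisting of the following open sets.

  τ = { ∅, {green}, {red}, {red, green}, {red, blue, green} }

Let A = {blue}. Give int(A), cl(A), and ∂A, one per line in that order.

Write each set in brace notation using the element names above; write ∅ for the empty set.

open subsets of A: ∅; so int(A) = ∅
closure: X∖int(X∖A) = X∖{red, green} = {blue}
∂A = {blue} minus ∅ = {blue}

int(A) = ∅
cl(A)  = {blue}
∂A     = {blue}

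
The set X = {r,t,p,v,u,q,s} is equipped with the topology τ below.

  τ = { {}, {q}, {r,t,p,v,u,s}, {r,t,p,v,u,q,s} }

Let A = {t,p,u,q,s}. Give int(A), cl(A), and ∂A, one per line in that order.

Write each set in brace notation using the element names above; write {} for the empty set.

U open, U⊆A: {}, {q}. int(A) = ⋃ = {q}
X∖A={r,v}, int(X∖A)={}, hence cl(A)={r,t,p,v,u,q,s}
∂A: remove int from cl → {r,t,p,v,u,s}

int(A) = {q}
cl(A)  = {r,t,p,v,u,q,s}
∂A     = {r,t,p,v,u,s}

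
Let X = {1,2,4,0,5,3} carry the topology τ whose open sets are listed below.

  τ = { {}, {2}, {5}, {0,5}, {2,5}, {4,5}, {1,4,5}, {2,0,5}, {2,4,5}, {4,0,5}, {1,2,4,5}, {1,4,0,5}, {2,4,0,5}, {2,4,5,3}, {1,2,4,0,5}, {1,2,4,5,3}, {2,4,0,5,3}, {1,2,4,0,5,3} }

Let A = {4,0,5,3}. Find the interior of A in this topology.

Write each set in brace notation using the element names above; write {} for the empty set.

open subsets of A: {}, {5}, {0,5}, {4,5}, {4,0,5}; so int(A) = {4,0,5}

{4,0,5}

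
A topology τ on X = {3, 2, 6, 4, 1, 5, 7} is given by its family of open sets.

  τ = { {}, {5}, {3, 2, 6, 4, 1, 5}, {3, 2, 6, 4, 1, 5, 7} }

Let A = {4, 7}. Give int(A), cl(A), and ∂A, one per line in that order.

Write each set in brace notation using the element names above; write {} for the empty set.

interior: largest open inside A is {} (from {})
cl via duality: int({3, 2, 6, 1, 5}) = {5}, so X∖{5} = {3, 2, 6, 4, 1, 7}
cl∖int = {3, 2, 6, 4, 1, 7}

int(A) = {}
cl(A)  = {3, 2, 6, 4, 1, 7}
∂A     = {3, 2, 6, 4, 1, 7}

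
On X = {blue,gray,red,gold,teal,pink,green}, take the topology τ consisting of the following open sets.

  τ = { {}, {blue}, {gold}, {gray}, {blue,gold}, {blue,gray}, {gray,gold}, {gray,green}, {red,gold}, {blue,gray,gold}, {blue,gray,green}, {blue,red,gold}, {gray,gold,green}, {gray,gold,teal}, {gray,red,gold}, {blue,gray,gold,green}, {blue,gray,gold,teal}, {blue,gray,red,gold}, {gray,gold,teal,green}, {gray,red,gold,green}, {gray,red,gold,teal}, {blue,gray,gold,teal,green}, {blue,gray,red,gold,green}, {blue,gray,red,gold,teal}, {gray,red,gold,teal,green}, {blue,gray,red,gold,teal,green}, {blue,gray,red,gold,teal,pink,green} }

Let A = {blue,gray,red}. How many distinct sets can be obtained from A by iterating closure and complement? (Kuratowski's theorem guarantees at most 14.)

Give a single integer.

cl via duality: int({gold,teal,pink,green}) = {gold}, so X∖{gold} = {blue,gray,red,teal,pink,green}
Write k for closure, c for complement:
  1. A     = {blue,gray,red}
  2. kA    = {blue,gray,red,teal,pink,green}
  3. cA    = {gold,teal,pink,green}
  4. ckA   = {gold}
  5. kcA   = {red,gold,teal,pink,green}
  6. kckA  = {red,gold,teal,pink}
  7. ckcA  = {blue,gray}
  8. ckckA = {blue,gray,green}
  9. kckcA = {blue,gray,teal,pink,green}
  10. ckckcA = {red,gold}
applying k or c yields no new set

10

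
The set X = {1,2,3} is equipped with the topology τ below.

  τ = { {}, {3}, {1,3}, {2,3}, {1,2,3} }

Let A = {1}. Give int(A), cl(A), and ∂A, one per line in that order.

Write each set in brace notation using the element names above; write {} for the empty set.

U open, U⊆A: {}. int(A) = ⋃ = {}
X∖A={2,3}, int(X∖A)={2,3}, hence cl(A)={1}
∂A: remove int from cl → {1}

int(A) = {}
cl(A)  = {1}
∂A     = {1}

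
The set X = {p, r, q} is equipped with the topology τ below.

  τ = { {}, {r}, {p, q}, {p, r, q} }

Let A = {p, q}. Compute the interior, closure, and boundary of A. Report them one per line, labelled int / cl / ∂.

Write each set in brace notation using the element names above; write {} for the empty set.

open subsets of A: {}, {p, q}; so int(A) = {p, q}
closure: X∖int(X∖A) = X∖{r} = {p, q}
∂A = {p, q} minus {p, q} = {}

int(A) = {p, q}
cl(A)  = {p, q}
∂A     = {}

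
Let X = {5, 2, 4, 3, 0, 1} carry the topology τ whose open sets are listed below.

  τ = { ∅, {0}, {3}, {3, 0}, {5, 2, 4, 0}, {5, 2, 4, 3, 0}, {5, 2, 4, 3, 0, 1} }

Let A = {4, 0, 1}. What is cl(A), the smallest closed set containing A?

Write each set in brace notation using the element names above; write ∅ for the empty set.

cl via duality: int({5, 2, 3}) = {3}, so X∖{3} = {5, 2, 4, 0, 1}

{5, 2, 4, 0, 1}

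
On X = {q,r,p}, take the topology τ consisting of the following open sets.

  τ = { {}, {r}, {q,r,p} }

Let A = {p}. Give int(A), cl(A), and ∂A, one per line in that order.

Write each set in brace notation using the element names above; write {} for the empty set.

interior: largest open inside A is {} (from {})
cl via duality: int({q,r}) = {r}, so X∖{r} = {q,p}
cl∖int = {q,p}

int(A) = {}
cl(A)  = {q,p}
∂A     = {q,p}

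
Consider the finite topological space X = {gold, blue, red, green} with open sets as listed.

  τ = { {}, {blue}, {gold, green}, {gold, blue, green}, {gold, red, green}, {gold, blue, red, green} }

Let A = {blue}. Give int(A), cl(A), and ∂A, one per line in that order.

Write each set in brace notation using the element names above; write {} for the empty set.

U open, U⊆A: {}, {blue}. int(A) = ⋃ = {blue}
X∖A={gold, red, green}, int(X∖A)={gold, red, green}, hence cl(A)={blue}
∂A: remove int from cl → {}

int(A) = {blue}
cl(A)  = {blue}
∂A     = {}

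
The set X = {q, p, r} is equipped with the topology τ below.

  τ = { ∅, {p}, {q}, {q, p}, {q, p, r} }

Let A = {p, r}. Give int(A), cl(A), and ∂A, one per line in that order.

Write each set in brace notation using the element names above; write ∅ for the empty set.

interior: largest open inside A is {p} (from ∅, {p})
cl via duality: int({q}) = {q}, so X∖{q} = {p, r}
cl∖int = {r}

int(A) = {p}
cl(A)  = {p, r}
∂A     = {r}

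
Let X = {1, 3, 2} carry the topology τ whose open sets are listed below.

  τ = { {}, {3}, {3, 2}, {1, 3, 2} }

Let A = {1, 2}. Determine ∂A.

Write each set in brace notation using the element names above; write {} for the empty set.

{1, 2}

U open, U⊆A: {}. int(A) = ⋃ = {}
X∖A={3}, int(X∖A)={3}, hence cl(A)={1, 2}
∂A: remove int from cl → {1, 2}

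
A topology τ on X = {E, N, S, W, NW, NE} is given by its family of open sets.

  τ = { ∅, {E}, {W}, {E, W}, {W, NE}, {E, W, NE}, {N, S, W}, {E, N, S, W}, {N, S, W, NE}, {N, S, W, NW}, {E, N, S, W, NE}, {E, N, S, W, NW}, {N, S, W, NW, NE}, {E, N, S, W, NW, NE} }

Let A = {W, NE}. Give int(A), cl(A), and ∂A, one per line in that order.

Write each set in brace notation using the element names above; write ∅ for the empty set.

interior: largest open inside A is {W, NE} (from ∅, {W}, {W, NE})
cl via duality: int({E, N, S, NW}) = {E}, so X∖{E} = {N, S, W, NW, NE}
cl∖int = {N, S, NW}

int(A) = {W, NE}
cl(A)  = {N, S, W, NW, NE}
∂A     = {N, S, NW}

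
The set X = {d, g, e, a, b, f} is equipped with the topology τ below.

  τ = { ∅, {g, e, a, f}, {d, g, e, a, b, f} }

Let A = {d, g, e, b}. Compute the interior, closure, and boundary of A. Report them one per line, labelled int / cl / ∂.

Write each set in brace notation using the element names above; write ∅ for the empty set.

int(A) = ∅
cl(A)  = {d, g, e, a, b, f}
∂A     = {d, g, e, a, b, f}

U open, U⊆A: ∅. int(A) = ⋃ = ∅
X∖A={a, f}, int(X∖A)=∅, hence cl(A)={d, g, e, a, b, f}
∂A: remove int from cl → {d, g, e, a, b, f}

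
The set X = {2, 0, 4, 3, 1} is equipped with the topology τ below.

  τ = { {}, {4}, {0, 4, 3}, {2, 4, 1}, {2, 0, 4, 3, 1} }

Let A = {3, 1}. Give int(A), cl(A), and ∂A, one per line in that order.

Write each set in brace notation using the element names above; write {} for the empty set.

open subsets of A: {}; so int(A) = {}
closure: X∖int(X∖A) = X∖{4} = {2, 0, 3, 1}
∂A = {2, 0, 3, 1} minus {} = {2, 0, 3, 1}

int(A) = {}
cl(A)  = {2, 0, 3, 1}
∂A     = {2, 0, 3, 1}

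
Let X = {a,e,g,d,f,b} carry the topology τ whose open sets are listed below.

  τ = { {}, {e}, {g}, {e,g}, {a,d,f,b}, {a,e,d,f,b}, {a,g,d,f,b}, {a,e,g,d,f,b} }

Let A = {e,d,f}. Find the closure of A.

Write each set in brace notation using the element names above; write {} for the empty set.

X∖A={a,g,b}, int(X∖A)={g}, hence cl(A)={a,e,d,f,b}

{a,e,d,f,b}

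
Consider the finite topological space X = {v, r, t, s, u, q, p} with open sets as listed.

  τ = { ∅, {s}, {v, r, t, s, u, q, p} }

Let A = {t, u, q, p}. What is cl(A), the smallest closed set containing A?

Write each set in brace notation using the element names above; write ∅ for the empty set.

complement {v, r, s}; its interior {s}; cl(A) = X∖{s} = {v, r, t, u, q, p}

{v, r, t, u, q, p}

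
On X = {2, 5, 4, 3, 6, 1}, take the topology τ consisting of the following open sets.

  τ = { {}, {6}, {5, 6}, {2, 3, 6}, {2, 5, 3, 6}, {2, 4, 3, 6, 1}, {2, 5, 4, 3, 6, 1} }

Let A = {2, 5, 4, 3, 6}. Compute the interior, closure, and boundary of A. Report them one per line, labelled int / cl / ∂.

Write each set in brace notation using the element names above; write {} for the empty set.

int(A) = {2, 5, 3, 6}
cl(A)  = {2, 5, 4, 3, 6, 1}
∂A     = {4, 1}

open subsets of A: {}, {6}, {5, 6}, {2, 3, 6}, {2, 5, 3, 6}; so int(A) = {2, 5, 3, 6}
closure: X∖int(X∖A) = X∖{} = {2, 5, 4, 3, 6, 1}
∂A = {2, 5, 4, 3, 6, 1} minus {2, 5, 3, 6} = {4, 1}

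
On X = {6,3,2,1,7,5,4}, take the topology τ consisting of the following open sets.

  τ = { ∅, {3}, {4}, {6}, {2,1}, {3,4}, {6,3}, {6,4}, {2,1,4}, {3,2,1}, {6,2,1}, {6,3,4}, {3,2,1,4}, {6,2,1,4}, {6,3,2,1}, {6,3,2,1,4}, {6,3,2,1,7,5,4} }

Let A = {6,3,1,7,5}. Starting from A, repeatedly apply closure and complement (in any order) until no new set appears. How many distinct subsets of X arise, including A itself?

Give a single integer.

10

X∖A={2,4}, int(X∖A)={4}, hence cl(A)={6,3,2,1,7,5}
Orbit (k=closure, c=complement):
  1. A     = {6,3,1,7,5}
  2. kA    = {6,3,2,1,7,5}
  3. cA    = {2,4}
  4. ckA   = {4}
  5. kcA   = {2,1,7,5,4}
  6. kckA  = {7,5,4}
  7. ckcA  = {6,3}
  8. ckckA = {6,3,2,1}
  9. kckcA = {6,3,7,5}
  10. ckckcA = {2,1,4}
(closed under both — stop)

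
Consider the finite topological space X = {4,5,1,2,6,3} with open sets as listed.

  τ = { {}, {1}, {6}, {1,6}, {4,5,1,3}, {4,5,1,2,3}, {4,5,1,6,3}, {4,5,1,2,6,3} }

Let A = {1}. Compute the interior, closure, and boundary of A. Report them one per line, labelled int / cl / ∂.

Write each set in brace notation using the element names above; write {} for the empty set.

int(A) = {1}
cl(A)  = {4,5,1,2,3}
∂A     = {4,5,2,3}

interior: largest open inside A is {1} (from {}, {1})
cl via duality: int({4,5,2,6,3}) = {6}, so X∖{6} = {4,5,1,2,3}
cl∖int = {4,5,2,3}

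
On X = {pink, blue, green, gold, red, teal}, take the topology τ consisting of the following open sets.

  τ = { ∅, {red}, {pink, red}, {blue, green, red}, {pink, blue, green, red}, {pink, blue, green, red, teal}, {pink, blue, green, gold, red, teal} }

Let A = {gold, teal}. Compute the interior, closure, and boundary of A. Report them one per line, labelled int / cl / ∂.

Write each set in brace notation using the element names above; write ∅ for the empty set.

int(A) = ∅
cl(A)  = {gold, teal}
∂A     = {gold, teal}

open subsets of A: ∅; so int(A) = ∅
closure: X∖int(X∖A) = X∖{pink, blue, green, red} = {gold, teal}
∂A = {gold, teal} minus ∅ = {gold, teal}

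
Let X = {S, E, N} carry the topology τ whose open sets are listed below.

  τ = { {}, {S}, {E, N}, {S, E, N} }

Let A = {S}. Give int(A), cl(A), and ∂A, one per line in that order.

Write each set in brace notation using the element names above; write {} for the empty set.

opens ⊆ A: {}, {S}; union → int = {S}
complement {E, N}; its interior {E, N}; cl(A) = X∖{E, N} = {S}
boundary = {S} ∖ {S} = {}

int(A) = {S}
cl(A)  = {S}
∂A     = {}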